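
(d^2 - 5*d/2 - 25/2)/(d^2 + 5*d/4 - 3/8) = 4*(2*d^2 - 5*d - 25)/(8*d^2 + 10*d - 3)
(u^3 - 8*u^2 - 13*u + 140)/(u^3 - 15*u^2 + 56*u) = (u^2 - u - 20)/(u*(u - 8))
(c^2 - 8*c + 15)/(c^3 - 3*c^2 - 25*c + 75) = 1/(c + 5)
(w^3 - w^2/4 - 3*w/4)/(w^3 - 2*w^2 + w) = (w + 3/4)/(w - 1)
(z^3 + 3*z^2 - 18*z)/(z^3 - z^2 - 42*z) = (z - 3)/(z - 7)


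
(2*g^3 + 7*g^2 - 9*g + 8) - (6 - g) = 2*g^3 + 7*g^2 - 8*g + 2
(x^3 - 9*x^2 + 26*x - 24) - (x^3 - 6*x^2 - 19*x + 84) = -3*x^2 + 45*x - 108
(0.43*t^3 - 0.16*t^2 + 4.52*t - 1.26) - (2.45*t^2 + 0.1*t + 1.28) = 0.43*t^3 - 2.61*t^2 + 4.42*t - 2.54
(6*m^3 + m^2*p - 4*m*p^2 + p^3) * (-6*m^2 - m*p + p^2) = -36*m^5 - 12*m^4*p + 29*m^3*p^2 - m^2*p^3 - 5*m*p^4 + p^5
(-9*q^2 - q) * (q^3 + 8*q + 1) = -9*q^5 - q^4 - 72*q^3 - 17*q^2 - q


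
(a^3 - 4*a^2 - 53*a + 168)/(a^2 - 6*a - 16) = (a^2 + 4*a - 21)/(a + 2)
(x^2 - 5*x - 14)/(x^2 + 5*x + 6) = (x - 7)/(x + 3)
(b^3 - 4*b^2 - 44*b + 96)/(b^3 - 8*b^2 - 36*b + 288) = (b - 2)/(b - 6)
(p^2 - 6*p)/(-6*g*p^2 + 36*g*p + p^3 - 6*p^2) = 1/(-6*g + p)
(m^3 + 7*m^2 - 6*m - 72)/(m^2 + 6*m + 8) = (m^2 + 3*m - 18)/(m + 2)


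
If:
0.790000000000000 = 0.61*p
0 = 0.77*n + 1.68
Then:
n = -2.18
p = 1.30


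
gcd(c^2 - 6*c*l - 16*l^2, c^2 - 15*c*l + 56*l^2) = c - 8*l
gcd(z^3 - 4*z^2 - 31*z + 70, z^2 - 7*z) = z - 7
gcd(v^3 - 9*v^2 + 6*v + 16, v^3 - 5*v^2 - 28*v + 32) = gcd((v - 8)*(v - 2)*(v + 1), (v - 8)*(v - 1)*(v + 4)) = v - 8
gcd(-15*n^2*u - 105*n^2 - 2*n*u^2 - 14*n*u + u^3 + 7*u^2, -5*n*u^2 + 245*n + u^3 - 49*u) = -5*n*u - 35*n + u^2 + 7*u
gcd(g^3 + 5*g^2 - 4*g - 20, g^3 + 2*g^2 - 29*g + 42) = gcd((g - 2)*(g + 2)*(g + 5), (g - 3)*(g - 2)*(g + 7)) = g - 2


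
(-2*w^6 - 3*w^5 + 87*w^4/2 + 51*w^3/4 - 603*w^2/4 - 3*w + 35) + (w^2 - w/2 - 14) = -2*w^6 - 3*w^5 + 87*w^4/2 + 51*w^3/4 - 599*w^2/4 - 7*w/2 + 21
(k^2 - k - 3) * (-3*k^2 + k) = -3*k^4 + 4*k^3 + 8*k^2 - 3*k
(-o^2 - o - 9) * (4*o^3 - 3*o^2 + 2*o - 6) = -4*o^5 - o^4 - 35*o^3 + 31*o^2 - 12*o + 54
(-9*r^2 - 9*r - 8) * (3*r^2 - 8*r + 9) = -27*r^4 + 45*r^3 - 33*r^2 - 17*r - 72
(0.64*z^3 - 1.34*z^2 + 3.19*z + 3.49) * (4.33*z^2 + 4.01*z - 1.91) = 2.7712*z^5 - 3.2358*z^4 + 7.2169*z^3 + 30.463*z^2 + 7.902*z - 6.6659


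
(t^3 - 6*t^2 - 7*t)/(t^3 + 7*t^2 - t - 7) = t*(t - 7)/(t^2 + 6*t - 7)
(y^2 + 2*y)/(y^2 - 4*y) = (y + 2)/(y - 4)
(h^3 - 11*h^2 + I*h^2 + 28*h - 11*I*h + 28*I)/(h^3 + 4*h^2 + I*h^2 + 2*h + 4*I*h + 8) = (h^3 + h^2*(-11 + I) + h*(28 - 11*I) + 28*I)/(h^3 + h^2*(4 + I) + h*(2 + 4*I) + 8)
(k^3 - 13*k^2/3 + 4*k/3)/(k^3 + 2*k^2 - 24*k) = (k - 1/3)/(k + 6)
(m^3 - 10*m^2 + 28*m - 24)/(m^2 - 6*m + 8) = (m^2 - 8*m + 12)/(m - 4)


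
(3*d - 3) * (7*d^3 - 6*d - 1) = 21*d^4 - 21*d^3 - 18*d^2 + 15*d + 3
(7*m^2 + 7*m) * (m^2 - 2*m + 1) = 7*m^4 - 7*m^3 - 7*m^2 + 7*m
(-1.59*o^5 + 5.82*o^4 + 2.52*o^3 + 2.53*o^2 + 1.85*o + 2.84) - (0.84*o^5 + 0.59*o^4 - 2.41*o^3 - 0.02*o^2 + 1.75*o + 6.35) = -2.43*o^5 + 5.23*o^4 + 4.93*o^3 + 2.55*o^2 + 0.1*o - 3.51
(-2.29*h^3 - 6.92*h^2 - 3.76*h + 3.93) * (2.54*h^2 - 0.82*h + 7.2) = -5.8166*h^5 - 15.699*h^4 - 20.364*h^3 - 36.7586*h^2 - 30.2946*h + 28.296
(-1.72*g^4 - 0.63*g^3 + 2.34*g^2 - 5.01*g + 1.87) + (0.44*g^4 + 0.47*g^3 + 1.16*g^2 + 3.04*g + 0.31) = -1.28*g^4 - 0.16*g^3 + 3.5*g^2 - 1.97*g + 2.18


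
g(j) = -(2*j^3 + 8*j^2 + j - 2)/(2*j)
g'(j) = -(6*j^2 + 16*j + 1)/(2*j) + (2*j^3 + 8*j^2 + j - 2)/(2*j^2)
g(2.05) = -12.41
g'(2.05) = -8.34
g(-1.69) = 2.81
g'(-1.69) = -0.97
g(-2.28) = 2.98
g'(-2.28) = 0.37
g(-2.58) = 2.78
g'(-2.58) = 1.01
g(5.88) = -58.42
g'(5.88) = -15.79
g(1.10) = -5.20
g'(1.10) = -7.03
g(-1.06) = 1.67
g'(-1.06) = -2.77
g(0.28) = 1.87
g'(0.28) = -17.32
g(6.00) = -60.33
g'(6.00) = -16.03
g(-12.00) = -96.58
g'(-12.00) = 19.99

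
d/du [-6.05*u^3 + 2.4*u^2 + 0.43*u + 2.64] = -18.15*u^2 + 4.8*u + 0.43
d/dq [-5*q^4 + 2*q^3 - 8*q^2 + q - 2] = -20*q^3 + 6*q^2 - 16*q + 1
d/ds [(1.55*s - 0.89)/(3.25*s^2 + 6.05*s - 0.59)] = (-5.0375*s^2 + 5.785*s + 4.47)/(10.5625*s^4 + 39.325*s^3 + 32.7675*s^2 - 7.139*s + 0.3481)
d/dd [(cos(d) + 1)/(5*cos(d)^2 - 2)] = (-5*sin(d)^2 + 10*cos(d) + 7)*sin(d)/(5*cos(d)^2 - 2)^2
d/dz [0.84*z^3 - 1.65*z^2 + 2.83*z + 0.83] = 2.52*z^2 - 3.3*z + 2.83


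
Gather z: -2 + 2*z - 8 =2*z - 10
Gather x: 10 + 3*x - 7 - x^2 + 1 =-x^2 + 3*x + 4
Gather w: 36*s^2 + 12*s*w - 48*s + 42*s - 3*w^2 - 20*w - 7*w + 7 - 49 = 36*s^2 - 6*s - 3*w^2 + w*(12*s - 27) - 42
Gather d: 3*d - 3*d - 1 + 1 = 0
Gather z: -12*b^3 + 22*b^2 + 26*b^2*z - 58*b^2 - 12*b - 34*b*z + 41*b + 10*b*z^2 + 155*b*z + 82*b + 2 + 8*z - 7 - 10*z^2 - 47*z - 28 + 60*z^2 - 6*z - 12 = -12*b^3 - 36*b^2 + 111*b + z^2*(10*b + 50) + z*(26*b^2 + 121*b - 45) - 45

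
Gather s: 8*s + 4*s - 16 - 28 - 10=12*s - 54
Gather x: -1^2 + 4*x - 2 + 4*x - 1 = 8*x - 4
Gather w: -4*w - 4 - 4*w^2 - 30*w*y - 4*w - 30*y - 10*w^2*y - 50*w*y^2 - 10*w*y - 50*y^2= w^2*(-10*y - 4) + w*(-50*y^2 - 40*y - 8) - 50*y^2 - 30*y - 4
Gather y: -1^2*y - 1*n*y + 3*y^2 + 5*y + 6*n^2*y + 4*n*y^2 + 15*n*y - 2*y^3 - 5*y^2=-2*y^3 + y^2*(4*n - 2) + y*(6*n^2 + 14*n + 4)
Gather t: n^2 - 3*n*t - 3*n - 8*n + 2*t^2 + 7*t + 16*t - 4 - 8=n^2 - 11*n + 2*t^2 + t*(23 - 3*n) - 12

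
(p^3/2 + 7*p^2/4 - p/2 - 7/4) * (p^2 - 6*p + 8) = p^5/2 - 5*p^4/4 - 7*p^3 + 61*p^2/4 + 13*p/2 - 14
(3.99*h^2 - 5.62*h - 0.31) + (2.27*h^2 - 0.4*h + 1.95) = 6.26*h^2 - 6.02*h + 1.64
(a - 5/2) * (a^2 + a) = a^3 - 3*a^2/2 - 5*a/2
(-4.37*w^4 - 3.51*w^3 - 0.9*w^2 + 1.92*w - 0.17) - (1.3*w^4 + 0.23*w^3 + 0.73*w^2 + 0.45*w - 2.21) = -5.67*w^4 - 3.74*w^3 - 1.63*w^2 + 1.47*w + 2.04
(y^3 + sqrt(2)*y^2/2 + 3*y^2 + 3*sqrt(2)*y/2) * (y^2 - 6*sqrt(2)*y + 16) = y^5 - 11*sqrt(2)*y^4/2 + 3*y^4 - 33*sqrt(2)*y^3/2 + 10*y^3 + 8*sqrt(2)*y^2 + 30*y^2 + 24*sqrt(2)*y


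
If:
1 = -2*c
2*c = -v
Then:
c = -1/2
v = 1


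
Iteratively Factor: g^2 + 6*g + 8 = (g + 4)*(g + 2)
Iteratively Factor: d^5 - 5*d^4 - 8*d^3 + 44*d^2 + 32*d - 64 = (d - 4)*(d^4 - d^3 - 12*d^2 - 4*d + 16) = (d - 4)*(d - 1)*(d^3 - 12*d - 16) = (d - 4)*(d - 1)*(d + 2)*(d^2 - 2*d - 8) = (d - 4)^2*(d - 1)*(d + 2)*(d + 2)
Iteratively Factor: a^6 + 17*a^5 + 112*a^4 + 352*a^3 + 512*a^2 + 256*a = (a + 4)*(a^5 + 13*a^4 + 60*a^3 + 112*a^2 + 64*a) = (a + 4)^2*(a^4 + 9*a^3 + 24*a^2 + 16*a) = (a + 4)^3*(a^3 + 5*a^2 + 4*a) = a*(a + 4)^3*(a^2 + 5*a + 4) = a*(a + 4)^4*(a + 1)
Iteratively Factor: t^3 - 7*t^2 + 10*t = (t - 2)*(t^2 - 5*t) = t*(t - 2)*(t - 5)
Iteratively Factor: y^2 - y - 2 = (y + 1)*(y - 2)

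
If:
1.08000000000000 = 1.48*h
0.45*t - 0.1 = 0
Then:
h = 0.73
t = 0.22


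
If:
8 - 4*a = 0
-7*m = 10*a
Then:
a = 2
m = -20/7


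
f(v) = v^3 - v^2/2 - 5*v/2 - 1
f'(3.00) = 21.50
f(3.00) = 14.00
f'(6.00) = 99.50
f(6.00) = 182.00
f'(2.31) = 11.20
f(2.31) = 2.88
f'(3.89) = 39.01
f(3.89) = 40.57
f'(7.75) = 169.94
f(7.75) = 415.08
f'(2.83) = 18.70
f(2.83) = 10.59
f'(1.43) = 2.20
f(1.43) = -2.67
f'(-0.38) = -1.69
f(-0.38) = -0.18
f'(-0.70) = -0.33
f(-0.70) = 0.16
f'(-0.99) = 1.43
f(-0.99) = 0.01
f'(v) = 3*v^2 - v - 5/2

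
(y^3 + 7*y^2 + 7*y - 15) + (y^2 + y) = y^3 + 8*y^2 + 8*y - 15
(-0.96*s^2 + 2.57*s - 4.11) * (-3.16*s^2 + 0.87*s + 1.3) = 3.0336*s^4 - 8.9564*s^3 + 13.9755*s^2 - 0.234700000000001*s - 5.343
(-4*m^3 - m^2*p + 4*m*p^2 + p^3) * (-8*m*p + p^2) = 32*m^4*p + 4*m^3*p^2 - 33*m^2*p^3 - 4*m*p^4 + p^5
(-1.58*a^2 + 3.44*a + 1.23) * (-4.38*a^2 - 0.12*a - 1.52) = 6.9204*a^4 - 14.8776*a^3 - 3.3986*a^2 - 5.3764*a - 1.8696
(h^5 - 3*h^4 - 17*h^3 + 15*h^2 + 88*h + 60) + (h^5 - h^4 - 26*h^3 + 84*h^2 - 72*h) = 2*h^5 - 4*h^4 - 43*h^3 + 99*h^2 + 16*h + 60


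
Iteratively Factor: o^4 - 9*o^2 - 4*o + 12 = (o + 2)*(o^3 - 2*o^2 - 5*o + 6) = (o + 2)^2*(o^2 - 4*o + 3) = (o - 1)*(o + 2)^2*(o - 3)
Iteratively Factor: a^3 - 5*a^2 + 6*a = (a - 2)*(a^2 - 3*a) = (a - 3)*(a - 2)*(a)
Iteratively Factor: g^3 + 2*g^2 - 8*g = (g - 2)*(g^2 + 4*g) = (g - 2)*(g + 4)*(g)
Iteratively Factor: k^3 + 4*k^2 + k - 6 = (k + 3)*(k^2 + k - 2) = (k - 1)*(k + 3)*(k + 2)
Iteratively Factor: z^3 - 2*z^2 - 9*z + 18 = (z + 3)*(z^2 - 5*z + 6) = (z - 2)*(z + 3)*(z - 3)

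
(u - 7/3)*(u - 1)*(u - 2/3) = u^3 - 4*u^2 + 41*u/9 - 14/9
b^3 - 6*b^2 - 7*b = b*(b - 7)*(b + 1)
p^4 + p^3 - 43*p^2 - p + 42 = (p - 6)*(p - 1)*(p + 1)*(p + 7)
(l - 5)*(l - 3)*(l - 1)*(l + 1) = l^4 - 8*l^3 + 14*l^2 + 8*l - 15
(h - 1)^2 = h^2 - 2*h + 1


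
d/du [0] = 0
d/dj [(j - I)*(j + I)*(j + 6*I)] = 3*j^2 + 12*I*j + 1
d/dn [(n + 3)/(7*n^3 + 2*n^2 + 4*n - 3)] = (7*n^3 + 2*n^2 + 4*n - (n + 3)*(21*n^2 + 4*n + 4) - 3)/(7*n^3 + 2*n^2 + 4*n - 3)^2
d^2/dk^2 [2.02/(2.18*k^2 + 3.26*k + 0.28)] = (-19.199696*k^2 - 28.711472*k + 2.02*(4.36*k + 3.26)*(8.72*k + 6.52) - 2.466016)/(2.18*k^2 + 3.26*k + 0.28)^3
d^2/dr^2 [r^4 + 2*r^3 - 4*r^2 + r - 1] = 12*r^2 + 12*r - 8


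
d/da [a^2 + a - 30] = 2*a + 1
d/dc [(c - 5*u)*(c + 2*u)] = 2*c - 3*u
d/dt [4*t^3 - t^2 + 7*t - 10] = 12*t^2 - 2*t + 7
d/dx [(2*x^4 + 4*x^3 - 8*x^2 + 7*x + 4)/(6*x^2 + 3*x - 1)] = (24*x^5 + 42*x^4 + 16*x^3 - 78*x^2 - 32*x - 19)/(36*x^4 + 36*x^3 - 3*x^2 - 6*x + 1)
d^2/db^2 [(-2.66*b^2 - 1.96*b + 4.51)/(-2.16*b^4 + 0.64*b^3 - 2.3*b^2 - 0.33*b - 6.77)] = (74.462976*b^8 + 87.671808*b^7 - 488.439872*b^6 + 227.52672*b^5 - 1381.337376*b^4 - 300.988536*b^3 + 507.369552*b^2 - 320.899068*b + 374.541498)/(10.077696*b^12 - 8.957952*b^11 + 34.846848*b^10 - 14.72032*b^9 + 129.126624*b^8 - 56.067744*b^7 + 220.077248*b^6 - 25.810692*b^5 + 396.609558*b^4 - 57.132651*b^3 + 318.458769*b^2 + 45.374571*b + 310.288733)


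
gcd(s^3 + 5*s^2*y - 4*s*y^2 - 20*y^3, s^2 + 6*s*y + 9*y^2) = 1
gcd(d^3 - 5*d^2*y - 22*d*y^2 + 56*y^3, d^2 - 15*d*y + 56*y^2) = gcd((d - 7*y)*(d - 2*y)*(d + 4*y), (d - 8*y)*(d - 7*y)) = -d + 7*y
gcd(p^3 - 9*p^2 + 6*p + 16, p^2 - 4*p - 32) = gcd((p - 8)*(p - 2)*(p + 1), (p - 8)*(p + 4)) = p - 8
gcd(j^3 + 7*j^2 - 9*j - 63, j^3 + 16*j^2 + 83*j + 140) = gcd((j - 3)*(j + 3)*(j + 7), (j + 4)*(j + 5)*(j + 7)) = j + 7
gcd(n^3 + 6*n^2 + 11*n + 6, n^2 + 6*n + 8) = n + 2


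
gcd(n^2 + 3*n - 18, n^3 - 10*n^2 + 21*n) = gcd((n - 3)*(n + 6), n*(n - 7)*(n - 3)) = n - 3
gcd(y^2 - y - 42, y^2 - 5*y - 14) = y - 7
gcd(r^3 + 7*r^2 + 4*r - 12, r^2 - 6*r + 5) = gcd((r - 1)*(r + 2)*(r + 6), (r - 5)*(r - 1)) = r - 1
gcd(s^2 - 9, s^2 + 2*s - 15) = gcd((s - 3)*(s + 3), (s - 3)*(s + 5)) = s - 3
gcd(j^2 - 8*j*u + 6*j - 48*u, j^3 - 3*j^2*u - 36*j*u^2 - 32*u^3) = -j + 8*u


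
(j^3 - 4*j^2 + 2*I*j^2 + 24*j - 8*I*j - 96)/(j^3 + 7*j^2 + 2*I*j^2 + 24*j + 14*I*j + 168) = (j - 4)/(j + 7)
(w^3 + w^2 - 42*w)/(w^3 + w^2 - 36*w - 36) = w*(w + 7)/(w^2 + 7*w + 6)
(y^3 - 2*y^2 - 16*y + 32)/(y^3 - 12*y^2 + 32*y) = (y^2 + 2*y - 8)/(y*(y - 8))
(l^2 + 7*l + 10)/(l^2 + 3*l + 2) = (l + 5)/(l + 1)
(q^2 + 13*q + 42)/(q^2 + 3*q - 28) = (q + 6)/(q - 4)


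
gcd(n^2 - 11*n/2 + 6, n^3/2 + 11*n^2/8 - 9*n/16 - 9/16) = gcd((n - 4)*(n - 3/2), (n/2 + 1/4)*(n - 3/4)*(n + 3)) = 1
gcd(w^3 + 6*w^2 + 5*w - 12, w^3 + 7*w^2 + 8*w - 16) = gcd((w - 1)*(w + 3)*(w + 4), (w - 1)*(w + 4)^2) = w^2 + 3*w - 4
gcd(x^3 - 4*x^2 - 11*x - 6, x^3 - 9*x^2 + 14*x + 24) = x^2 - 5*x - 6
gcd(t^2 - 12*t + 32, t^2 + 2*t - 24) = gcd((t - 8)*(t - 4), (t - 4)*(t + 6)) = t - 4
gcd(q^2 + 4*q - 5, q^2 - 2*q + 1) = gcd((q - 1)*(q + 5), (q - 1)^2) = q - 1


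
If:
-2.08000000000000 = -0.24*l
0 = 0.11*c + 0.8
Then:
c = -7.27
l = 8.67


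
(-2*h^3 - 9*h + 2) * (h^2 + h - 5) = -2*h^5 - 2*h^4 + h^3 - 7*h^2 + 47*h - 10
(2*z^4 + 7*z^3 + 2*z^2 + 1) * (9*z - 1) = 18*z^5 + 61*z^4 + 11*z^3 - 2*z^2 + 9*z - 1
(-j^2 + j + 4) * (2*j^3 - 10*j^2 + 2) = -2*j^5 + 12*j^4 - 2*j^3 - 42*j^2 + 2*j + 8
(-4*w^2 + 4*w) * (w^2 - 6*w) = -4*w^4 + 28*w^3 - 24*w^2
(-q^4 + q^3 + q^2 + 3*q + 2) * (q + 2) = -q^5 - q^4 + 3*q^3 + 5*q^2 + 8*q + 4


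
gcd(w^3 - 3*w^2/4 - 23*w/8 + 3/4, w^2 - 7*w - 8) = 1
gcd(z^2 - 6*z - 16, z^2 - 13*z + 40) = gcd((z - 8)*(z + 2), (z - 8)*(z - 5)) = z - 8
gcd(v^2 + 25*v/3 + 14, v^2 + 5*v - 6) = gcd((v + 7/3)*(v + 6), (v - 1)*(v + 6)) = v + 6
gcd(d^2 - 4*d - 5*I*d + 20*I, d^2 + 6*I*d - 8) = 1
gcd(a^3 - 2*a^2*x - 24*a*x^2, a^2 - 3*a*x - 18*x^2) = -a + 6*x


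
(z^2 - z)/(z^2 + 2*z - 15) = z*(z - 1)/(z^2 + 2*z - 15)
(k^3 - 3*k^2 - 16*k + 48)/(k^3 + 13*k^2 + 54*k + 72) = (k^2 - 7*k + 12)/(k^2 + 9*k + 18)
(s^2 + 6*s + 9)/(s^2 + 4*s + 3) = (s + 3)/(s + 1)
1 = 1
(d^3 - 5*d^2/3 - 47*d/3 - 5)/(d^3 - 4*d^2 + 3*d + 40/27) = 9*(d^2 - 2*d - 15)/(9*d^2 - 39*d + 40)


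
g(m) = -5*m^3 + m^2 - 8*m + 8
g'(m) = -15*m^2 + 2*m - 8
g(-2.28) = 90.70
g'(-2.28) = -90.54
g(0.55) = 3.07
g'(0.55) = -11.44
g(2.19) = -57.24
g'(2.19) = -75.56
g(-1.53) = 40.49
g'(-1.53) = -46.17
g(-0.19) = 9.59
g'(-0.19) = -8.92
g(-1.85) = 57.88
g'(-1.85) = -63.04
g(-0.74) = 16.49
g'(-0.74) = -17.69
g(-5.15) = 758.68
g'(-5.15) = -416.14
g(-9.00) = 3806.00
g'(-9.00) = -1241.00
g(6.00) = -1084.00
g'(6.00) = -536.00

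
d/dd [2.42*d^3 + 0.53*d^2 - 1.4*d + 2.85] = 7.26*d^2 + 1.06*d - 1.4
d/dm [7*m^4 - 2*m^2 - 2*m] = 28*m^3 - 4*m - 2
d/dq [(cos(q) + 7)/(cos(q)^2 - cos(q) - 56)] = sin(q)/(cos(q) - 8)^2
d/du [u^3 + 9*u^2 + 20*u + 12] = 3*u^2 + 18*u + 20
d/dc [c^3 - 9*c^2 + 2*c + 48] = 3*c^2 - 18*c + 2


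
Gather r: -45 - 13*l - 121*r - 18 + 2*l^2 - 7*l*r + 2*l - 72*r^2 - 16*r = 2*l^2 - 11*l - 72*r^2 + r*(-7*l - 137) - 63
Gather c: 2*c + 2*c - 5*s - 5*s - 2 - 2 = 4*c - 10*s - 4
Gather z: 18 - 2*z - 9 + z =9 - z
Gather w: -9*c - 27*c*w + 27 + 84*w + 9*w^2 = -9*c + 9*w^2 + w*(84 - 27*c) + 27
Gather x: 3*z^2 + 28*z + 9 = 3*z^2 + 28*z + 9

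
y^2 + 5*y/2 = y*(y + 5/2)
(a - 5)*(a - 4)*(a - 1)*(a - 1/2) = a^4 - 21*a^3/2 + 34*a^2 - 69*a/2 + 10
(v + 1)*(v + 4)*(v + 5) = v^3 + 10*v^2 + 29*v + 20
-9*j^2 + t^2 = (-3*j + t)*(3*j + t)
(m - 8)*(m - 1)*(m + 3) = m^3 - 6*m^2 - 19*m + 24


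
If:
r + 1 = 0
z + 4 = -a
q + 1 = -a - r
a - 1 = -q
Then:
No Solution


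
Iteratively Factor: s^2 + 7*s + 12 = (s + 3)*(s + 4)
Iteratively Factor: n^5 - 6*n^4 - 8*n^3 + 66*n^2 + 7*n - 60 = (n + 1)*(n^4 - 7*n^3 - n^2 + 67*n - 60) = (n - 1)*(n + 1)*(n^3 - 6*n^2 - 7*n + 60) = (n - 4)*(n - 1)*(n + 1)*(n^2 - 2*n - 15) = (n - 5)*(n - 4)*(n - 1)*(n + 1)*(n + 3)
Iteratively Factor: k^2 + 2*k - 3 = (k - 1)*(k + 3)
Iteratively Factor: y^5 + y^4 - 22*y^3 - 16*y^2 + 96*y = (y - 2)*(y^4 + 3*y^3 - 16*y^2 - 48*y) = y*(y - 2)*(y^3 + 3*y^2 - 16*y - 48) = y*(y - 2)*(y + 4)*(y^2 - y - 12) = y*(y - 2)*(y + 3)*(y + 4)*(y - 4)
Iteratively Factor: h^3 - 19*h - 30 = (h - 5)*(h^2 + 5*h + 6) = (h - 5)*(h + 3)*(h + 2)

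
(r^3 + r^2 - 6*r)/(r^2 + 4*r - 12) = r*(r + 3)/(r + 6)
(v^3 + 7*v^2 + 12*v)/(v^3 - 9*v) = (v + 4)/(v - 3)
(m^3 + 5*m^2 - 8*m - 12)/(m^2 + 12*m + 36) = (m^2 - m - 2)/(m + 6)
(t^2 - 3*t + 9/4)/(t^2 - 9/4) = (2*t - 3)/(2*t + 3)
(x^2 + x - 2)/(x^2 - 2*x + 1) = (x + 2)/(x - 1)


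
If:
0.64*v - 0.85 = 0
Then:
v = 1.33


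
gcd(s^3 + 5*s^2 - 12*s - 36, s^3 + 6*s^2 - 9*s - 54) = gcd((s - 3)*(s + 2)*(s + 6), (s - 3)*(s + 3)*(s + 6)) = s^2 + 3*s - 18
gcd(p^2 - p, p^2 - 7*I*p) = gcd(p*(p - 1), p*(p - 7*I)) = p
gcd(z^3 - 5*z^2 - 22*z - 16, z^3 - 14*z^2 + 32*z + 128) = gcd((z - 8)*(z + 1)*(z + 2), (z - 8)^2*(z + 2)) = z^2 - 6*z - 16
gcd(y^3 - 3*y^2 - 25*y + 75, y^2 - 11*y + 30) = y - 5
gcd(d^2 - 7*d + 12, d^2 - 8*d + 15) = d - 3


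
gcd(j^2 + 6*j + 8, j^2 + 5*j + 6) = j + 2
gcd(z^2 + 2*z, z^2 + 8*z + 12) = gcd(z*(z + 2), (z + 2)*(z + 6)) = z + 2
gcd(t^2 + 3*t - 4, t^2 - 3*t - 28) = t + 4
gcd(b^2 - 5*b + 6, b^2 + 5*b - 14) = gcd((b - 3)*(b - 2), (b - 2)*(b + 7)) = b - 2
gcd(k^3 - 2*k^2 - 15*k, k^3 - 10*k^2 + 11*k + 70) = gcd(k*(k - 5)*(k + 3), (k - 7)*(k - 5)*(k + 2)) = k - 5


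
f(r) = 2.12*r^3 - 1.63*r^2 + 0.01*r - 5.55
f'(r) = 6.36*r^2 - 3.26*r + 0.01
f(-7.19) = -877.88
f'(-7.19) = 352.24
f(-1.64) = -19.30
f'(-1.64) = 22.46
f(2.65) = 22.48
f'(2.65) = 36.03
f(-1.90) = -25.99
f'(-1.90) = 29.16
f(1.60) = -1.02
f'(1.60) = 11.08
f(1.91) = 3.29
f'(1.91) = 16.99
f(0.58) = -5.68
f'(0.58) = 0.26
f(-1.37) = -14.07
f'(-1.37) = 16.41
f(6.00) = 393.75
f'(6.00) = 209.41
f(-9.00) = -1683.15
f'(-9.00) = 544.51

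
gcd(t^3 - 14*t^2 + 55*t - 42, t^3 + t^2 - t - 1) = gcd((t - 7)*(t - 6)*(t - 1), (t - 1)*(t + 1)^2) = t - 1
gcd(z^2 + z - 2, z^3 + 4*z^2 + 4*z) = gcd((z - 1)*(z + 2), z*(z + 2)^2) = z + 2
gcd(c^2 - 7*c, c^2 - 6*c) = c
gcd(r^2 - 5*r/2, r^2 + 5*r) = r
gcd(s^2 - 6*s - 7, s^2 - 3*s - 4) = s + 1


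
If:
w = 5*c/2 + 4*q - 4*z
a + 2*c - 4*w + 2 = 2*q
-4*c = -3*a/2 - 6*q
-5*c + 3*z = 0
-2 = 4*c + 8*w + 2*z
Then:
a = 68/83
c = -81/83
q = -71/83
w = 107/166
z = -135/83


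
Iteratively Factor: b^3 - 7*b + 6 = (b - 1)*(b^2 + b - 6) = (b - 2)*(b - 1)*(b + 3)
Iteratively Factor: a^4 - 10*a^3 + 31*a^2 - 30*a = (a - 2)*(a^3 - 8*a^2 + 15*a) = (a - 5)*(a - 2)*(a^2 - 3*a) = a*(a - 5)*(a - 2)*(a - 3)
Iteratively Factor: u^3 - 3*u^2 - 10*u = (u + 2)*(u^2 - 5*u) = (u - 5)*(u + 2)*(u)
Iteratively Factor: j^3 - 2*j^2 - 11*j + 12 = (j - 1)*(j^2 - j - 12) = (j - 1)*(j + 3)*(j - 4)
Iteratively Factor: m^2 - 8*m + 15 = (m - 3)*(m - 5)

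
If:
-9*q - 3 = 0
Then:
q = -1/3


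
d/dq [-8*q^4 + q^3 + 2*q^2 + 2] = q*(-32*q^2 + 3*q + 4)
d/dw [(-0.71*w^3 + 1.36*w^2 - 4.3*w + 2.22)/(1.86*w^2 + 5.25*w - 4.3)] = (-1.3206*w^4 - 7.455*w^3 + 24.297*w^2 - 19.9544*w + 6.835)/(3.4596*w^4 + 19.53*w^3 + 11.5665*w^2 - 45.15*w + 18.49)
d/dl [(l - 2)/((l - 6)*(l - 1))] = (-l^2 + 4*l - 8)/(l^4 - 14*l^3 + 61*l^2 - 84*l + 36)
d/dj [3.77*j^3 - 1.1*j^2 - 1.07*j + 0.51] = 11.31*j^2 - 2.2*j - 1.07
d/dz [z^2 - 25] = 2*z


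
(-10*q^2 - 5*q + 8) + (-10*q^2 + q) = -20*q^2 - 4*q + 8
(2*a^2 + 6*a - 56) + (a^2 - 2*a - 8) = 3*a^2 + 4*a - 64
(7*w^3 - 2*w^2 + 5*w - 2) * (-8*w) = -56*w^4 + 16*w^3 - 40*w^2 + 16*w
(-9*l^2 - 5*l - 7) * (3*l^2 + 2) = -27*l^4 - 15*l^3 - 39*l^2 - 10*l - 14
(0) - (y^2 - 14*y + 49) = -y^2 + 14*y - 49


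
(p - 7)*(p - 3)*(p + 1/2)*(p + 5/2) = p^4 - 7*p^3 - 31*p^2/4 + 101*p/2 + 105/4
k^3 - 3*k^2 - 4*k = k*(k - 4)*(k + 1)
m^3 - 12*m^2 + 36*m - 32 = (m - 8)*(m - 2)^2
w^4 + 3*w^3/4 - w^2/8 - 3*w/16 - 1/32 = (w - 1/2)*(w + 1/4)*(w + 1/2)^2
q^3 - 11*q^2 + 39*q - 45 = (q - 5)*(q - 3)^2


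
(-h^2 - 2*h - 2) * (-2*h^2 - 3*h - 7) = 2*h^4 + 7*h^3 + 17*h^2 + 20*h + 14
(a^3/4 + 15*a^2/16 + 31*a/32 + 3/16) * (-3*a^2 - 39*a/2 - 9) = -3*a^5/4 - 123*a^4/16 - 375*a^3/16 - 1785*a^2/64 - 99*a/8 - 27/16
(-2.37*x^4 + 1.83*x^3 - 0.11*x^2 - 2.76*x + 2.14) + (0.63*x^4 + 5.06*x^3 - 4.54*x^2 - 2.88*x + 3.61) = -1.74*x^4 + 6.89*x^3 - 4.65*x^2 - 5.64*x + 5.75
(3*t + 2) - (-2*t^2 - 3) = 2*t^2 + 3*t + 5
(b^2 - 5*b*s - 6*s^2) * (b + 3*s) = b^3 - 2*b^2*s - 21*b*s^2 - 18*s^3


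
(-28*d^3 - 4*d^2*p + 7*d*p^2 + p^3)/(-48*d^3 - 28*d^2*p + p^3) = (-14*d^2 + 5*d*p + p^2)/(-24*d^2 - 2*d*p + p^2)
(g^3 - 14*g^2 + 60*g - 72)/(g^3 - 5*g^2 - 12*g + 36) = (g - 6)/(g + 3)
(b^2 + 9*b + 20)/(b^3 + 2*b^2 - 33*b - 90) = (b + 4)/(b^2 - 3*b - 18)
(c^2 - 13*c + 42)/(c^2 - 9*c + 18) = (c - 7)/(c - 3)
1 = 1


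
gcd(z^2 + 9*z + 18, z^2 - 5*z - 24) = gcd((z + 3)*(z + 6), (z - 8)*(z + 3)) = z + 3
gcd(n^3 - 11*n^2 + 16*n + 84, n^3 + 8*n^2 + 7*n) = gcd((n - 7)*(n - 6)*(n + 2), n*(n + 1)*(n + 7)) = 1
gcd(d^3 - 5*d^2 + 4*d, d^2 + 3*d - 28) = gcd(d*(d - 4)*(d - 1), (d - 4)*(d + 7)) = d - 4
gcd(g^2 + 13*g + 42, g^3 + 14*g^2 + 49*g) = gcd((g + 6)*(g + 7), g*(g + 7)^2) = g + 7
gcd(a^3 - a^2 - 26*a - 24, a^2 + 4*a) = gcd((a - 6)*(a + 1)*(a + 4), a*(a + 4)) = a + 4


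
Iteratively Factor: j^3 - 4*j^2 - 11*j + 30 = (j - 2)*(j^2 - 2*j - 15) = (j - 2)*(j + 3)*(j - 5)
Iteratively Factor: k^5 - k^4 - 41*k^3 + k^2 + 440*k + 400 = (k + 4)*(k^4 - 5*k^3 - 21*k^2 + 85*k + 100) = (k + 4)^2*(k^3 - 9*k^2 + 15*k + 25) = (k - 5)*(k + 4)^2*(k^2 - 4*k - 5) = (k - 5)^2*(k + 4)^2*(k + 1)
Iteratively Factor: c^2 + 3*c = (c + 3)*(c)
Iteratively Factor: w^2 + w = (w)*(w + 1)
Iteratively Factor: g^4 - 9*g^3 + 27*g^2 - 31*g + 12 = (g - 3)*(g^3 - 6*g^2 + 9*g - 4) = (g - 3)*(g - 1)*(g^2 - 5*g + 4) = (g - 4)*(g - 3)*(g - 1)*(g - 1)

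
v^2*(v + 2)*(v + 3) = v^4 + 5*v^3 + 6*v^2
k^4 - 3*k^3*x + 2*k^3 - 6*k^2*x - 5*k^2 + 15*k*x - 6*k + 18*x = (k - 2)*(k + 1)*(k + 3)*(k - 3*x)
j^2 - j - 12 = (j - 4)*(j + 3)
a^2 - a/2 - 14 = (a - 4)*(a + 7/2)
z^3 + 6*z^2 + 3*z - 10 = (z - 1)*(z + 2)*(z + 5)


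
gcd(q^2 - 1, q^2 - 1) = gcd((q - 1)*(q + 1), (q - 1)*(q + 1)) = q^2 - 1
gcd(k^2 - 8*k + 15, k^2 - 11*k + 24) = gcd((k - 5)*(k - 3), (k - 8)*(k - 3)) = k - 3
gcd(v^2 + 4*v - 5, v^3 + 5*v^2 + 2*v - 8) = v - 1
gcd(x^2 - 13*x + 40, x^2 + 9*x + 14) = 1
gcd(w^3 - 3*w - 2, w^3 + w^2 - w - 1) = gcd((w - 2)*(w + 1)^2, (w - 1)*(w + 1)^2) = w^2 + 2*w + 1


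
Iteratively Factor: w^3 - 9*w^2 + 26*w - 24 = (w - 3)*(w^2 - 6*w + 8) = (w - 3)*(w - 2)*(w - 4)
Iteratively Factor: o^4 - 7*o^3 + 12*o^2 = (o - 3)*(o^3 - 4*o^2) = o*(o - 3)*(o^2 - 4*o) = o*(o - 4)*(o - 3)*(o)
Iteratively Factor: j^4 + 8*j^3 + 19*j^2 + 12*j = (j)*(j^3 + 8*j^2 + 19*j + 12) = j*(j + 1)*(j^2 + 7*j + 12) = j*(j + 1)*(j + 4)*(j + 3)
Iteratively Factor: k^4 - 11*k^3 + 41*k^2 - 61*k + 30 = (k - 5)*(k^3 - 6*k^2 + 11*k - 6) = (k - 5)*(k - 2)*(k^2 - 4*k + 3) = (k - 5)*(k - 2)*(k - 1)*(k - 3)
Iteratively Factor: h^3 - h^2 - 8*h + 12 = (h - 2)*(h^2 + h - 6) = (h - 2)*(h + 3)*(h - 2)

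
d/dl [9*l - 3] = 9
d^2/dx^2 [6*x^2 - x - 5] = 12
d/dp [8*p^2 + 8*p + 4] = 16*p + 8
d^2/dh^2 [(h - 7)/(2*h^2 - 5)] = 4*(8*h^2*(h - 7) + (7 - 3*h)*(2*h^2 - 5))/(2*h^2 - 5)^3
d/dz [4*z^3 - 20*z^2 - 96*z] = 12*z^2 - 40*z - 96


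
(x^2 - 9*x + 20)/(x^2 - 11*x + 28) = (x - 5)/(x - 7)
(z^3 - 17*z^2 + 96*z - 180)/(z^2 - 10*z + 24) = (z^2 - 11*z + 30)/(z - 4)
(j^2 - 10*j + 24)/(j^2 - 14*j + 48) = (j - 4)/(j - 8)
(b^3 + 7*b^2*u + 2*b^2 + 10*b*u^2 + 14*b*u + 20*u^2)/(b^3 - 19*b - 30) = (b^2 + 7*b*u + 10*u^2)/(b^2 - 2*b - 15)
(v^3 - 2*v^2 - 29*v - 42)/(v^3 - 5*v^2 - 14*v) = (v + 3)/v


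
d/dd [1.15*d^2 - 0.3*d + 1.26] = 2.3*d - 0.3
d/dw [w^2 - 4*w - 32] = 2*w - 4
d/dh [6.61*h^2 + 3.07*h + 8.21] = 13.22*h + 3.07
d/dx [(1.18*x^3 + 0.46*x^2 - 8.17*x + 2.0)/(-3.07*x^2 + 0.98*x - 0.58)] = (-3.6226*x^4 + 2.3128*x^3 - 26.6843*x^2 + 11.7464*x + 2.7786)/(9.4249*x^4 - 6.0172*x^3 + 4.5216*x^2 - 1.1368*x + 0.3364)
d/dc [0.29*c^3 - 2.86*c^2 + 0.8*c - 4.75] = 0.87*c^2 - 5.72*c + 0.8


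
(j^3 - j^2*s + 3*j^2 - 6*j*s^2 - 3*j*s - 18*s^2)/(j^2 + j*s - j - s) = (j^3 - j^2*s + 3*j^2 - 6*j*s^2 - 3*j*s - 18*s^2)/(j^2 + j*s - j - s)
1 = 1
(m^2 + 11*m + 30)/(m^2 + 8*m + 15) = (m + 6)/(m + 3)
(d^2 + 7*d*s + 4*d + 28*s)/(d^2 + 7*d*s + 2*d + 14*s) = (d + 4)/(d + 2)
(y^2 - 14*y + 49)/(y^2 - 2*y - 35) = (y - 7)/(y + 5)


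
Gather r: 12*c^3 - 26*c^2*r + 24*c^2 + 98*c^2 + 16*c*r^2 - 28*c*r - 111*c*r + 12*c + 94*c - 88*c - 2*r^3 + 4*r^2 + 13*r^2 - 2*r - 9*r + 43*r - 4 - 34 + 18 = 12*c^3 + 122*c^2 + 18*c - 2*r^3 + r^2*(16*c + 17) + r*(-26*c^2 - 139*c + 32) - 20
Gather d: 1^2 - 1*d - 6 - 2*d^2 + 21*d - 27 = -2*d^2 + 20*d - 32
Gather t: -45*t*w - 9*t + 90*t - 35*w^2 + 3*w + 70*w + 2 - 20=t*(81 - 45*w) - 35*w^2 + 73*w - 18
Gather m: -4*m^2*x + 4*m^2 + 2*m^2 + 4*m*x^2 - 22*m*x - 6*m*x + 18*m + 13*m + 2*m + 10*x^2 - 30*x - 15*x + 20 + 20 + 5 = m^2*(6 - 4*x) + m*(4*x^2 - 28*x + 33) + 10*x^2 - 45*x + 45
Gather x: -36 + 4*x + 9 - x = 3*x - 27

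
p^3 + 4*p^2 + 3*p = p*(p + 1)*(p + 3)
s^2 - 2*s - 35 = (s - 7)*(s + 5)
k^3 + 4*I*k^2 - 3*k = k*(k + I)*(k + 3*I)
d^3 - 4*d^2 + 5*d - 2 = (d - 2)*(d - 1)^2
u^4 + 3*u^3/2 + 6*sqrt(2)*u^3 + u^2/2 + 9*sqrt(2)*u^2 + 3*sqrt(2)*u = u*(u + 1/2)*(u + 1)*(u + 6*sqrt(2))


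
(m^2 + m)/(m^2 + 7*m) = (m + 1)/(m + 7)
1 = 1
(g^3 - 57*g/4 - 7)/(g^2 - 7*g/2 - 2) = g + 7/2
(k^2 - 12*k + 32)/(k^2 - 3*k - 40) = (k - 4)/(k + 5)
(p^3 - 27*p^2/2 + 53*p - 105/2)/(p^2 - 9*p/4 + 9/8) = 4*(p^2 - 12*p + 35)/(4*p - 3)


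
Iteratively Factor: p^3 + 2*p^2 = (p)*(p^2 + 2*p) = p^2*(p + 2)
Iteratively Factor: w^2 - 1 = (w - 1)*(w + 1)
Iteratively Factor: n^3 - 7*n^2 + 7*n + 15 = (n - 3)*(n^2 - 4*n - 5) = (n - 3)*(n + 1)*(n - 5)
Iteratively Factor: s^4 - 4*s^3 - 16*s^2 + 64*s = (s + 4)*(s^3 - 8*s^2 + 16*s) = (s - 4)*(s + 4)*(s^2 - 4*s) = s*(s - 4)*(s + 4)*(s - 4)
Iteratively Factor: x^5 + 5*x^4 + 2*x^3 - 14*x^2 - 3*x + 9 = (x + 1)*(x^4 + 4*x^3 - 2*x^2 - 12*x + 9) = (x - 1)*(x + 1)*(x^3 + 5*x^2 + 3*x - 9) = (x - 1)^2*(x + 1)*(x^2 + 6*x + 9) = (x - 1)^2*(x + 1)*(x + 3)*(x + 3)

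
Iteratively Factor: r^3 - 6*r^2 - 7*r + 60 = (r + 3)*(r^2 - 9*r + 20) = (r - 5)*(r + 3)*(r - 4)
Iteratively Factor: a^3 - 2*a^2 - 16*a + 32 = (a - 2)*(a^2 - 16) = (a - 2)*(a + 4)*(a - 4)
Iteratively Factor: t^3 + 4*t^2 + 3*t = (t + 1)*(t^2 + 3*t) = t*(t + 1)*(t + 3)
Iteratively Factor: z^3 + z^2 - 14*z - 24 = (z + 2)*(z^2 - z - 12) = (z - 4)*(z + 2)*(z + 3)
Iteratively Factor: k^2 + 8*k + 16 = (k + 4)*(k + 4)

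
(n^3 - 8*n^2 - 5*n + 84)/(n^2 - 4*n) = n - 4 - 21/n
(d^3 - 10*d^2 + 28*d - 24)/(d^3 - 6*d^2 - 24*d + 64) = (d^2 - 8*d + 12)/(d^2 - 4*d - 32)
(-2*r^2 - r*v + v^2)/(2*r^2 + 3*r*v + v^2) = (-2*r + v)/(2*r + v)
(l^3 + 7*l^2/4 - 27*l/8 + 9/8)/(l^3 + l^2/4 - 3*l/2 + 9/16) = 2*(l + 3)/(2*l + 3)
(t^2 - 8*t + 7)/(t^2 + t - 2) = (t - 7)/(t + 2)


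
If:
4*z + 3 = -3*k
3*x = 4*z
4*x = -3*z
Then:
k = -1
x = 0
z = 0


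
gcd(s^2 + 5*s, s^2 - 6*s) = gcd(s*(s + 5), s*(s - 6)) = s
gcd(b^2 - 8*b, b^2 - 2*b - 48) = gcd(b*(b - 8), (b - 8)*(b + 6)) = b - 8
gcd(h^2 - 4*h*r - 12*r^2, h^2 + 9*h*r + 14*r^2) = h + 2*r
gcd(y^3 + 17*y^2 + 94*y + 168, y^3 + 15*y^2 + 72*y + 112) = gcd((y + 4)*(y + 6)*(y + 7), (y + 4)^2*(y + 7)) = y^2 + 11*y + 28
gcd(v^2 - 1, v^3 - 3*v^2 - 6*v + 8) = v - 1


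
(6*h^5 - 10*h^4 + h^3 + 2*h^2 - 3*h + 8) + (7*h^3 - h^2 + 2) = 6*h^5 - 10*h^4 + 8*h^3 + h^2 - 3*h + 10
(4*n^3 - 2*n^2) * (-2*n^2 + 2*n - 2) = -8*n^5 + 12*n^4 - 12*n^3 + 4*n^2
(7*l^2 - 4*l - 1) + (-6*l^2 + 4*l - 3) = l^2 - 4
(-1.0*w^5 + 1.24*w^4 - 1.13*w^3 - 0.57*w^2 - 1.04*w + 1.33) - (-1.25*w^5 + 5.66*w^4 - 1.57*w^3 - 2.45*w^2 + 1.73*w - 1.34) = 0.25*w^5 - 4.42*w^4 + 0.44*w^3 + 1.88*w^2 - 2.77*w + 2.67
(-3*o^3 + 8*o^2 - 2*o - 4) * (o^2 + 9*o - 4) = -3*o^5 - 19*o^4 + 82*o^3 - 54*o^2 - 28*o + 16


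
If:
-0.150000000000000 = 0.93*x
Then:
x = -0.16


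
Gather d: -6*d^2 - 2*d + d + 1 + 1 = -6*d^2 - d + 2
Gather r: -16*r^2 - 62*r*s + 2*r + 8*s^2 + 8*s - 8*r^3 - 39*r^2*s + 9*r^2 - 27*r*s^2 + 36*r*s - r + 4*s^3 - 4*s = -8*r^3 + r^2*(-39*s - 7) + r*(-27*s^2 - 26*s + 1) + 4*s^3 + 8*s^2 + 4*s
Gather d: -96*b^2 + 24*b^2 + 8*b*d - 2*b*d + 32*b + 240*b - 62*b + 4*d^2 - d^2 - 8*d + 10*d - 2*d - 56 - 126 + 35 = -72*b^2 + 6*b*d + 210*b + 3*d^2 - 147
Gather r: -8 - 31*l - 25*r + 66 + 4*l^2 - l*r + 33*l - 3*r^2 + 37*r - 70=4*l^2 + 2*l - 3*r^2 + r*(12 - l) - 12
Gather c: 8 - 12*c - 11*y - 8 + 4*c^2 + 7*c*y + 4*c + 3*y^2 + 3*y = 4*c^2 + c*(7*y - 8) + 3*y^2 - 8*y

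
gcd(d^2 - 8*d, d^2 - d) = d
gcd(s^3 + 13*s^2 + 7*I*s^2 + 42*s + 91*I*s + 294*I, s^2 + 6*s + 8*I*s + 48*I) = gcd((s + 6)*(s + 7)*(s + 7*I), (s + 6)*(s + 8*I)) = s + 6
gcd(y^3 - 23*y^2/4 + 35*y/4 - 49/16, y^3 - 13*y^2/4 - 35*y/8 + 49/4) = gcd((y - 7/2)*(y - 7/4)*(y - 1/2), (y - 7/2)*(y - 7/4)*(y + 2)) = y^2 - 21*y/4 + 49/8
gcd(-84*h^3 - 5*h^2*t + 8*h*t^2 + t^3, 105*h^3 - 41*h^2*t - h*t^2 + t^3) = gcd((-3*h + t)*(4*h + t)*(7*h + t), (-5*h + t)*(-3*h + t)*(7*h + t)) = -21*h^2 + 4*h*t + t^2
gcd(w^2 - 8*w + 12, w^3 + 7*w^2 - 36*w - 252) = w - 6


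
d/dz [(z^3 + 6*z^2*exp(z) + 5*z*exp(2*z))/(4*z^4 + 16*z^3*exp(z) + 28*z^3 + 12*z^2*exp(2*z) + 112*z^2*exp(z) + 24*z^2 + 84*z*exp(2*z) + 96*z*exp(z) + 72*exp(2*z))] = (2*z^4*exp(z) - z^4 + 4*z^3*exp(z) - 15*z^2*exp(2*z) - 2*z^2*exp(z) + 6*z^2 + 36*z*exp(z) + 90*exp(2*z))/(4*(z^6 + 6*z^5*exp(z) + 14*z^5 + 9*z^4*exp(2*z) + 84*z^4*exp(z) + 61*z^4 + 126*z^3*exp(2*z) + 366*z^3*exp(z) + 84*z^3 + 549*z^2*exp(2*z) + 504*z^2*exp(z) + 36*z^2 + 756*z*exp(2*z) + 216*z*exp(z) + 324*exp(2*z)))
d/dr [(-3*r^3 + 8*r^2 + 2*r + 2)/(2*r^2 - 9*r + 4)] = 2*(-3*r^4 + 27*r^3 - 56*r^2 + 28*r + 13)/(4*r^4 - 36*r^3 + 97*r^2 - 72*r + 16)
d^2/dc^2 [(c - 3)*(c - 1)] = 2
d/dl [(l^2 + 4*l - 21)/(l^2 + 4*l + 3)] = 48*(l + 2)/(l^2 + 4*l + 3)^2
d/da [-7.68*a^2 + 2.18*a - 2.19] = 2.18 - 15.36*a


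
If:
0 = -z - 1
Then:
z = -1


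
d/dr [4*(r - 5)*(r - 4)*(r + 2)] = 12*r^2 - 56*r + 8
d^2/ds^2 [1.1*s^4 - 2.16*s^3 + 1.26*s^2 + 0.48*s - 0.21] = 13.2*s^2 - 12.96*s + 2.52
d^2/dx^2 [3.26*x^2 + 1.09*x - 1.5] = 6.52000000000000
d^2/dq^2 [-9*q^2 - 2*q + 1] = -18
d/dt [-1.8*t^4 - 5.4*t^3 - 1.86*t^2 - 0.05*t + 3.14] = -7.2*t^3 - 16.2*t^2 - 3.72*t - 0.05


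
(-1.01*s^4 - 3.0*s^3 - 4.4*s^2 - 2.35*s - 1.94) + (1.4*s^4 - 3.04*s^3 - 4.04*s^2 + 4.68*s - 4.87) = 0.39*s^4 - 6.04*s^3 - 8.44*s^2 + 2.33*s - 6.81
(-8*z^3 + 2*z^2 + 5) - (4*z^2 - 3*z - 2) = -8*z^3 - 2*z^2 + 3*z + 7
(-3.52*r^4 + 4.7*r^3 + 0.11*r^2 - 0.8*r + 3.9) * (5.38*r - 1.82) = -18.9376*r^5 + 31.6924*r^4 - 7.9622*r^3 - 4.5042*r^2 + 22.438*r - 7.098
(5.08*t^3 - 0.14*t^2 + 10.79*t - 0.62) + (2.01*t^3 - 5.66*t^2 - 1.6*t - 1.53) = 7.09*t^3 - 5.8*t^2 + 9.19*t - 2.15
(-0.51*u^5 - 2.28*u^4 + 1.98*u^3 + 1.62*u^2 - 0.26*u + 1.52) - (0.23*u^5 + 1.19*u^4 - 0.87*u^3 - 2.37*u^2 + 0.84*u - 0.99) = -0.74*u^5 - 3.47*u^4 + 2.85*u^3 + 3.99*u^2 - 1.1*u + 2.51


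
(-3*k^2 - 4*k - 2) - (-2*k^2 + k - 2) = -k^2 - 5*k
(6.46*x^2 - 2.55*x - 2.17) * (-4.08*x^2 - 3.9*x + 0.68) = -26.3568*x^4 - 14.79*x^3 + 23.1914*x^2 + 6.729*x - 1.4756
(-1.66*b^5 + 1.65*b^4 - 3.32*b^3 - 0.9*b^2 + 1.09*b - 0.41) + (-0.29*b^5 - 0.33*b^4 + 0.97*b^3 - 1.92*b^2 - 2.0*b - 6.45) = -1.95*b^5 + 1.32*b^4 - 2.35*b^3 - 2.82*b^2 - 0.91*b - 6.86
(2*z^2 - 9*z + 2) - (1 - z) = 2*z^2 - 8*z + 1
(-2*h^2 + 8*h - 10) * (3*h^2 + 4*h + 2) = -6*h^4 + 16*h^3 - 2*h^2 - 24*h - 20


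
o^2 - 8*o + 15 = (o - 5)*(o - 3)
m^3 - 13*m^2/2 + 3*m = m*(m - 6)*(m - 1/2)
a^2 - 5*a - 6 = (a - 6)*(a + 1)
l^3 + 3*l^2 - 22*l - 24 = (l - 4)*(l + 1)*(l + 6)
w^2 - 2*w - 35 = (w - 7)*(w + 5)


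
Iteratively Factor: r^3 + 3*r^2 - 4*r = (r)*(r^2 + 3*r - 4) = r*(r + 4)*(r - 1)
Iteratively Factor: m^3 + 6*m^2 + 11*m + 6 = (m + 3)*(m^2 + 3*m + 2) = (m + 1)*(m + 3)*(m + 2)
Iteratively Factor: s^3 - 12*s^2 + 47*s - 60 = (s - 5)*(s^2 - 7*s + 12) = (s - 5)*(s - 3)*(s - 4)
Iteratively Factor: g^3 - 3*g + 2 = (g + 2)*(g^2 - 2*g + 1) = (g - 1)*(g + 2)*(g - 1)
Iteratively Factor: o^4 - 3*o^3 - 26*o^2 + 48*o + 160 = (o - 5)*(o^3 + 2*o^2 - 16*o - 32) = (o - 5)*(o + 2)*(o^2 - 16) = (o - 5)*(o - 4)*(o + 2)*(o + 4)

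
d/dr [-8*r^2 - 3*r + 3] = -16*r - 3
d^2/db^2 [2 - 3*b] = 0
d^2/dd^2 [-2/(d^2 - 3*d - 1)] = 4*(-d^2 + 3*d + (2*d - 3)^2 + 1)/(-d^2 + 3*d + 1)^3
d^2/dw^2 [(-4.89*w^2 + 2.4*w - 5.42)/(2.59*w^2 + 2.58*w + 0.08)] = (97.550796*w^3 - 212.068164*w^2 - 220.288824*w - 70.96264)/(17.373979*w^6 + 51.920694*w^5 + 53.330172*w^4 + 20.380968*w^3 + 1.647264*w^2 + 0.049536*w + 0.000512)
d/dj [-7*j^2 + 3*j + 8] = 3 - 14*j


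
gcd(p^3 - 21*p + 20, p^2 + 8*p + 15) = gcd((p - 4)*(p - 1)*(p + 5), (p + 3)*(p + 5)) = p + 5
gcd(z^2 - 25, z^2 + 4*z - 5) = z + 5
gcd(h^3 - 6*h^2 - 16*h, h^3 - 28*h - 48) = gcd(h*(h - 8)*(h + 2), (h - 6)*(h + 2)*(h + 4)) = h + 2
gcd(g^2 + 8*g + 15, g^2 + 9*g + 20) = g + 5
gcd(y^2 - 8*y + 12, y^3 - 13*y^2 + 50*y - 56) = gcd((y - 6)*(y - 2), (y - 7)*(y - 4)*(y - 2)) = y - 2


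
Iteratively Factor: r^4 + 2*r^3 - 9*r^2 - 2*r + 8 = (r + 4)*(r^3 - 2*r^2 - r + 2) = (r + 1)*(r + 4)*(r^2 - 3*r + 2) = (r - 2)*(r + 1)*(r + 4)*(r - 1)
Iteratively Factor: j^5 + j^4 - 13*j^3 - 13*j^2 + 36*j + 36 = (j + 3)*(j^4 - 2*j^3 - 7*j^2 + 8*j + 12) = (j + 1)*(j + 3)*(j^3 - 3*j^2 - 4*j + 12) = (j - 3)*(j + 1)*(j + 3)*(j^2 - 4) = (j - 3)*(j + 1)*(j + 2)*(j + 3)*(j - 2)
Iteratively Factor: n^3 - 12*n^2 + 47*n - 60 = (n - 5)*(n^2 - 7*n + 12) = (n - 5)*(n - 3)*(n - 4)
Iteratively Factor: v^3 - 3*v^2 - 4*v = (v - 4)*(v^2 + v) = (v - 4)*(v + 1)*(v)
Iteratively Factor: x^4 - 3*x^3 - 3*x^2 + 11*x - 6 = (x - 3)*(x^3 - 3*x + 2) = (x - 3)*(x + 2)*(x^2 - 2*x + 1) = (x - 3)*(x - 1)*(x + 2)*(x - 1)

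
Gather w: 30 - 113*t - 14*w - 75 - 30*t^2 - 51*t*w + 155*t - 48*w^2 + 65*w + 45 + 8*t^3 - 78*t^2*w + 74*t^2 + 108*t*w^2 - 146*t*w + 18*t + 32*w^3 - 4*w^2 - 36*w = 8*t^3 + 44*t^2 + 60*t + 32*w^3 + w^2*(108*t - 52) + w*(-78*t^2 - 197*t + 15)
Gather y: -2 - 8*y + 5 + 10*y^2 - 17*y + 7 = 10*y^2 - 25*y + 10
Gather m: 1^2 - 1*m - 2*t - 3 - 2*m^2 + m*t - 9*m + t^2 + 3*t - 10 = -2*m^2 + m*(t - 10) + t^2 + t - 12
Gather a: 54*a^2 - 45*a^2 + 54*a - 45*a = 9*a^2 + 9*a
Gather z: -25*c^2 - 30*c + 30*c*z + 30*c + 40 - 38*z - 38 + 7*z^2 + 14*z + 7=-25*c^2 + 7*z^2 + z*(30*c - 24) + 9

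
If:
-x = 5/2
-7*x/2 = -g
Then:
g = -35/4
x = -5/2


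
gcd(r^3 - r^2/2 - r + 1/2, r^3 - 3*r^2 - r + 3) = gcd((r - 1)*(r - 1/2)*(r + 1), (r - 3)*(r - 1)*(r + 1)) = r^2 - 1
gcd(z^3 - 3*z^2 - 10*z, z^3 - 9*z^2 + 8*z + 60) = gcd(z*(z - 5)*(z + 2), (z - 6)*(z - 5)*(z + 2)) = z^2 - 3*z - 10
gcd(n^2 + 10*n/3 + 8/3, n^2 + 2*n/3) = 1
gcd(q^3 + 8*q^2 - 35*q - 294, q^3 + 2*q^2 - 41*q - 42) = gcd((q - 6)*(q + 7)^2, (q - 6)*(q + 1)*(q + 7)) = q^2 + q - 42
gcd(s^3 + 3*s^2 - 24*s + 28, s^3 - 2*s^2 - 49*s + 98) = s^2 + 5*s - 14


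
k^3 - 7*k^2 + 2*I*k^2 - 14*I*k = k*(k - 7)*(k + 2*I)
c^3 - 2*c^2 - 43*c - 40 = (c - 8)*(c + 1)*(c + 5)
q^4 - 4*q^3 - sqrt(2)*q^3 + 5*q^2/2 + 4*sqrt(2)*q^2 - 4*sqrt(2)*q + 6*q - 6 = (q - 2)^2*(q - 3*sqrt(2)/2)*(q + sqrt(2)/2)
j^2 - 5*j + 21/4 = (j - 7/2)*(j - 3/2)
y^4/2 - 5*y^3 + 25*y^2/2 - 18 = (y/2 + 1/2)*(y - 6)*(y - 3)*(y - 2)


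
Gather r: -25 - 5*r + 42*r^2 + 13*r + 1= 42*r^2 + 8*r - 24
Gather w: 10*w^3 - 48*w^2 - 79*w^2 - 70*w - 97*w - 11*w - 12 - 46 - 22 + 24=10*w^3 - 127*w^2 - 178*w - 56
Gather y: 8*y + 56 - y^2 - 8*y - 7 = 49 - y^2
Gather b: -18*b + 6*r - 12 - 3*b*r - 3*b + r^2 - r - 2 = b*(-3*r - 21) + r^2 + 5*r - 14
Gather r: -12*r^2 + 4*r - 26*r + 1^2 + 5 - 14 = -12*r^2 - 22*r - 8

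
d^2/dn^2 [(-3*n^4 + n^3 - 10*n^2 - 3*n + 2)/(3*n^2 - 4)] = 2*(-27*n^6 + 108*n^4 - 15*n^3 - 594*n^2 - 60*n - 136)/(27*n^6 - 108*n^4 + 144*n^2 - 64)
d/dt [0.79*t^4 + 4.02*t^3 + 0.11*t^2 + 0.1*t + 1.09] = 3.16*t^3 + 12.06*t^2 + 0.22*t + 0.1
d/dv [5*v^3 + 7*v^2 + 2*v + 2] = 15*v^2 + 14*v + 2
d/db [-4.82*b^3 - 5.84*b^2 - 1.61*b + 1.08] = -14.46*b^2 - 11.68*b - 1.61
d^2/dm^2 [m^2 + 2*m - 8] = 2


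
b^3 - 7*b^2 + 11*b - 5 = (b - 5)*(b - 1)^2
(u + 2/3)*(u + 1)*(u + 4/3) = u^3 + 3*u^2 + 26*u/9 + 8/9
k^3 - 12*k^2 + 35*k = k*(k - 7)*(k - 5)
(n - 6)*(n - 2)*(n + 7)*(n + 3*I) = n^4 - n^3 + 3*I*n^3 - 44*n^2 - 3*I*n^2 + 84*n - 132*I*n + 252*I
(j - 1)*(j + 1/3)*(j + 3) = j^3 + 7*j^2/3 - 7*j/3 - 1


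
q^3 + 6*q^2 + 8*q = q*(q + 2)*(q + 4)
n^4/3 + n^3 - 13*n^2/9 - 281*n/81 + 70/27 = (n/3 + 1)*(n - 5/3)*(n - 2/3)*(n + 7/3)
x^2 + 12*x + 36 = (x + 6)^2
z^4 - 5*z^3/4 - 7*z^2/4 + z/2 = z*(z - 2)*(z - 1/4)*(z + 1)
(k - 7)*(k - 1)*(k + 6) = k^3 - 2*k^2 - 41*k + 42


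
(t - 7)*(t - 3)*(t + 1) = t^3 - 9*t^2 + 11*t + 21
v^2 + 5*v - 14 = (v - 2)*(v + 7)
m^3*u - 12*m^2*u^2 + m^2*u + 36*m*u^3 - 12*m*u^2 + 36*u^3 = (m - 6*u)^2*(m*u + u)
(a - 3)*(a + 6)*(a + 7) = a^3 + 10*a^2 + 3*a - 126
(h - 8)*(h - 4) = h^2 - 12*h + 32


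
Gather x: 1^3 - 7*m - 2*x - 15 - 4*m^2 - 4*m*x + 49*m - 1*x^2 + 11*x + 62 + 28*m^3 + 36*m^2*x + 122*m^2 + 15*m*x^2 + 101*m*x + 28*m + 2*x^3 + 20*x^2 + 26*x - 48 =28*m^3 + 118*m^2 + 70*m + 2*x^3 + x^2*(15*m + 19) + x*(36*m^2 + 97*m + 35)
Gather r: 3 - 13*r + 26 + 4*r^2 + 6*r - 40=4*r^2 - 7*r - 11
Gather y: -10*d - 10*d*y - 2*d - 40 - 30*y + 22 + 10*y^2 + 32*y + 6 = -12*d + 10*y^2 + y*(2 - 10*d) - 12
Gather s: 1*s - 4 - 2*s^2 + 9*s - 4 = -2*s^2 + 10*s - 8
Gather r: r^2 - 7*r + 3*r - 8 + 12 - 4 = r^2 - 4*r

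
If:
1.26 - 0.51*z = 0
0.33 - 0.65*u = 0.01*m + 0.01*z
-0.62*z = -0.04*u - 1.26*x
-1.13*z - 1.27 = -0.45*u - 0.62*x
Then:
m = -469.15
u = 7.69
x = 0.97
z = 2.47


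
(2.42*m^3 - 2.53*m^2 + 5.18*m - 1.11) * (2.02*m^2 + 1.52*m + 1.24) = 4.8884*m^5 - 1.4322*m^4 + 9.6188*m^3 + 2.4942*m^2 + 4.736*m - 1.3764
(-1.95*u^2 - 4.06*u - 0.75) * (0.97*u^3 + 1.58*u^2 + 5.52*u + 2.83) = -1.8915*u^5 - 7.0192*u^4 - 17.9063*u^3 - 29.1147*u^2 - 15.6298*u - 2.1225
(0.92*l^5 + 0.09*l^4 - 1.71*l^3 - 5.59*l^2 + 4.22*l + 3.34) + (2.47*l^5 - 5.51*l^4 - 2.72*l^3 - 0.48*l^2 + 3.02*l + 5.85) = 3.39*l^5 - 5.42*l^4 - 4.43*l^3 - 6.07*l^2 + 7.24*l + 9.19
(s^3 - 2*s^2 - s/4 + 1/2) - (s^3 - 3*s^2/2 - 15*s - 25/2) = -s^2/2 + 59*s/4 + 13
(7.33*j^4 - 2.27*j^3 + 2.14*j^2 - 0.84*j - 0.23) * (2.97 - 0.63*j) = -4.6179*j^5 + 23.2002*j^4 - 8.0901*j^3 + 6.885*j^2 - 2.3499*j - 0.6831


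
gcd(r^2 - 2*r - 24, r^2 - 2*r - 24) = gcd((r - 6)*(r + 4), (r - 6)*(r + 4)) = r^2 - 2*r - 24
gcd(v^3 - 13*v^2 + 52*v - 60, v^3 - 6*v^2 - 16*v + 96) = v - 6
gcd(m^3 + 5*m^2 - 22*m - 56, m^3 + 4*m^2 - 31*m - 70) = m^2 + 9*m + 14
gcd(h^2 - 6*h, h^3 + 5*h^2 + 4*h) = h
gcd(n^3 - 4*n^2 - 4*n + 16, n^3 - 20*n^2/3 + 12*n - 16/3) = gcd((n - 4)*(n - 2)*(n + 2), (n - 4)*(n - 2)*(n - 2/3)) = n^2 - 6*n + 8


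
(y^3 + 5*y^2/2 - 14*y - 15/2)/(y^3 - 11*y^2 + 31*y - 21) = (2*y^2 + 11*y + 5)/(2*(y^2 - 8*y + 7))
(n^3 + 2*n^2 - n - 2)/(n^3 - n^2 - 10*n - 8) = (n - 1)/(n - 4)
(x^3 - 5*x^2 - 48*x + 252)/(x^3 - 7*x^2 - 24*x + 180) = (x + 7)/(x + 5)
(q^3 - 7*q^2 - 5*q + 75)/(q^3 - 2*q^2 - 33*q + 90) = (q^2 - 2*q - 15)/(q^2 + 3*q - 18)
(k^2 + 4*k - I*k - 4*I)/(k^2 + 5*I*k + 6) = (k + 4)/(k + 6*I)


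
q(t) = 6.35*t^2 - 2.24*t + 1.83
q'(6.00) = 73.96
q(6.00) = 216.99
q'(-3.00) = -40.34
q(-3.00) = 65.70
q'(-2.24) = -30.69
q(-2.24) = 38.71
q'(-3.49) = -46.56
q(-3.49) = 86.99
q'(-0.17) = -4.40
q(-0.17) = 2.39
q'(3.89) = 47.16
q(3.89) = 89.21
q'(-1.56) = -22.05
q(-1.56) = 20.78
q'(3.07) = 36.75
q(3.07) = 54.80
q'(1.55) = 17.44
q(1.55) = 13.61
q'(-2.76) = -37.29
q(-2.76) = 56.38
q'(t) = 12.7*t - 2.24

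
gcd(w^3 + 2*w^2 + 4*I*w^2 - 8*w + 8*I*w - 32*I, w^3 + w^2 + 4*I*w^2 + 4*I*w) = w + 4*I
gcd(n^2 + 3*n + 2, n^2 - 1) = n + 1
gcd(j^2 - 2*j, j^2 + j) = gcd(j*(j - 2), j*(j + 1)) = j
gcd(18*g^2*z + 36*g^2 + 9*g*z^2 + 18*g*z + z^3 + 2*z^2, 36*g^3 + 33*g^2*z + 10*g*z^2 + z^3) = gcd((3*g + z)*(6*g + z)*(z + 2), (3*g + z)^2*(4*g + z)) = 3*g + z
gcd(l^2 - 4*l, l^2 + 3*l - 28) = l - 4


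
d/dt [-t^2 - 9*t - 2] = -2*t - 9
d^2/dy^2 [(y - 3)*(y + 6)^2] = 6*y + 18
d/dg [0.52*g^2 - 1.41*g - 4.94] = 1.04*g - 1.41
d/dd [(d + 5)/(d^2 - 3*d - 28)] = (d^2 - 3*d - (d + 5)*(2*d - 3) - 28)/(-d^2 + 3*d + 28)^2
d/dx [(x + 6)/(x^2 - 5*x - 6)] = (x^2 - 5*x - (x + 6)*(2*x - 5) - 6)/(-x^2 + 5*x + 6)^2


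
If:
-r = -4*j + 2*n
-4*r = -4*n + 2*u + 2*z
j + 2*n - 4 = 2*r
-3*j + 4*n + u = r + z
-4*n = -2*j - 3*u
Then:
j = -16/25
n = -2/25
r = -12/5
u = 8/25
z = 108/25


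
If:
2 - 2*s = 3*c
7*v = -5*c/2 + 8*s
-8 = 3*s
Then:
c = 22/9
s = -8/3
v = -247/63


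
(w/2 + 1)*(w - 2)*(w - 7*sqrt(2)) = w^3/2 - 7*sqrt(2)*w^2/2 - 2*w + 14*sqrt(2)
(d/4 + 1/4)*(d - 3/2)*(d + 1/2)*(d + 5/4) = d^4/4 + 5*d^3/16 - 7*d^2/16 - 47*d/64 - 15/64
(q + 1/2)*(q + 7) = q^2 + 15*q/2 + 7/2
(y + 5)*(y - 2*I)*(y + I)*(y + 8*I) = y^4 + 5*y^3 + 7*I*y^3 + 10*y^2 + 35*I*y^2 + 50*y + 16*I*y + 80*I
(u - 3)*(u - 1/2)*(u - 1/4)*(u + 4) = u^4 + u^3/4 - 101*u^2/8 + 73*u/8 - 3/2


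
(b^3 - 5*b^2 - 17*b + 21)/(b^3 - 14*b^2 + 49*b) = (b^2 + 2*b - 3)/(b*(b - 7))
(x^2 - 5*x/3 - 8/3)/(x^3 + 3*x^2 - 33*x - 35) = (x - 8/3)/(x^2 + 2*x - 35)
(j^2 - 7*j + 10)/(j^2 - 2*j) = (j - 5)/j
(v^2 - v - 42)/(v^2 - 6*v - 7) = (v + 6)/(v + 1)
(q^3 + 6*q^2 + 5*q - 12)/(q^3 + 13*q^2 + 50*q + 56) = (q^2 + 2*q - 3)/(q^2 + 9*q + 14)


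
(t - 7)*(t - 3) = t^2 - 10*t + 21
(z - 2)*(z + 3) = z^2 + z - 6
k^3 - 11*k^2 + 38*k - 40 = (k - 5)*(k - 4)*(k - 2)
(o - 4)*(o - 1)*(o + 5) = o^3 - 21*o + 20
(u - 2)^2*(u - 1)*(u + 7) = u^4 + 2*u^3 - 27*u^2 + 52*u - 28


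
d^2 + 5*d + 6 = (d + 2)*(d + 3)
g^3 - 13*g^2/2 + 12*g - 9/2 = (g - 3)^2*(g - 1/2)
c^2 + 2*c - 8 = (c - 2)*(c + 4)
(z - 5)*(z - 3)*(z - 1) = z^3 - 9*z^2 + 23*z - 15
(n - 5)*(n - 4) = n^2 - 9*n + 20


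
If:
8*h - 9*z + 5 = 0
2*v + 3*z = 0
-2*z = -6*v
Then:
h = -5/8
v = 0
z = 0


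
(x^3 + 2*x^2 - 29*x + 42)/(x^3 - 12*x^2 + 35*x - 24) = (x^2 + 5*x - 14)/(x^2 - 9*x + 8)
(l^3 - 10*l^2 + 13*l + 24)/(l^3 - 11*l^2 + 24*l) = (l + 1)/l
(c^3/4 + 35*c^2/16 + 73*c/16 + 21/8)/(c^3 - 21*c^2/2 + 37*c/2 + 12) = (4*c^3 + 35*c^2 + 73*c + 42)/(8*(2*c^3 - 21*c^2 + 37*c + 24))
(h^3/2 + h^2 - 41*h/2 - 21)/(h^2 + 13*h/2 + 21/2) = (h^3 + 2*h^2 - 41*h - 42)/(2*h^2 + 13*h + 21)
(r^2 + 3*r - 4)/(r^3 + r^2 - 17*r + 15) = (r + 4)/(r^2 + 2*r - 15)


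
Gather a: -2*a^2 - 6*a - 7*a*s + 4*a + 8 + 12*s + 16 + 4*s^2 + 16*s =-2*a^2 + a*(-7*s - 2) + 4*s^2 + 28*s + 24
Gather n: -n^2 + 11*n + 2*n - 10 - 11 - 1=-n^2 + 13*n - 22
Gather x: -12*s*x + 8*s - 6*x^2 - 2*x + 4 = 8*s - 6*x^2 + x*(-12*s - 2) + 4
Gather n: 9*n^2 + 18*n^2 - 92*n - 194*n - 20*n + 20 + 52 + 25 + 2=27*n^2 - 306*n + 99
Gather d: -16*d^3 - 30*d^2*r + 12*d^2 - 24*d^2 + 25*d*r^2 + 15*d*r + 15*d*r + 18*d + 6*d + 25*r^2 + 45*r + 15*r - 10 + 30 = -16*d^3 + d^2*(-30*r - 12) + d*(25*r^2 + 30*r + 24) + 25*r^2 + 60*r + 20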